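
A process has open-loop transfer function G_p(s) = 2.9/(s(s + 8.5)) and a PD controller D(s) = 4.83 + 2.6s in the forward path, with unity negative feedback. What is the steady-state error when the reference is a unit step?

The open loop D(s)G_p(s) has a pole at the origin (type 1), so the static position error constant is infinite and e_ss = 1/(1+∞) = 0.

0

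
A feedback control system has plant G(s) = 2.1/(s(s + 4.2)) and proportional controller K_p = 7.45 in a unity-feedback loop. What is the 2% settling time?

T_s ≈ 1.9 s

Closed-loop characteristic equation: s² + 4.2s + 15.65 = 0, so ω_n = 3.955 rad/s and ζ = 4.2/(2·3.955) = 0.5309.
2% settling time T_s ≈ 4/(ζω_n) = 4/2.1 = 1.9 s.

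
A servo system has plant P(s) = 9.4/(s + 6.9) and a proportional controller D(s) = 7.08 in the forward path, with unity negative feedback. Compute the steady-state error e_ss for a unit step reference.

0.0939

The loop is type 0. Static position error constant K_pos = D(0)·P(0) = 7.08·1.362 = 9.645.
Steady-state error to a unit step: e_ss = 1/(1+K_pos) = 1/10.65 = 0.0939.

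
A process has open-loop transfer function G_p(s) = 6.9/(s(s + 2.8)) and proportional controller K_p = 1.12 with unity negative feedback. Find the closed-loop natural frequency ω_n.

The closed-loop denominator is s(s+2.8) + 1.12·6.9 = s² + 2.8s + 7.728.
So ω_n² = 7.728 ⇒ ω_n = 2.78 rad/s, and ζ = 2.8/(2ω_n) = 0.504.

ω_n = 2.78 rad/s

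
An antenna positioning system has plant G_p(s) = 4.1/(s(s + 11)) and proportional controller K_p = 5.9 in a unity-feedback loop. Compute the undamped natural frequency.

ω_n = 4.92 rad/s

The closed-loop denominator is s(s+11) + 5.9·4.1 = s² + 11s + 24.19.
Matching s² + 2ζω_n s + ω_n²: ω_n = √24.19 = 4.918 rad/s and 2ζω_n = 11, so ζ = 11/(2·4.918) = 1.12.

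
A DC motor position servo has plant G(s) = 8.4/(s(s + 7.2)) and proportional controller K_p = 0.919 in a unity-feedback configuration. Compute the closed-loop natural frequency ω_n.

ω_n = 2.78 rad/s

The closed-loop denominator is s(s+7.2) + 0.919·8.4 = s² + 7.2s + 7.72.
So ω_n² = 7.72 ⇒ ω_n = 2.778 rad/s, and ζ = 7.2/(2ω_n) = 1.3.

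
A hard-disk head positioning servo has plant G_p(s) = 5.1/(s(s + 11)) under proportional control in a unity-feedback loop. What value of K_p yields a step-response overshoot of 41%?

K_p = 79.6

From %OS = 100·exp(−πζ/√(1−ζ²)) = 41%, ζ = −ln(0.41)/√(π²+ln²(0.41)) = 0.273.
Characteristic equation s² + 11s + 5.1K_p = 0 gives ζ = 11/(2√(5.1K_p)).
Setting ζ = 0.273: √(5.1K_p) = 11/(2·0.273) = 20.14, so K_p = 405.8/5.1 = 79.6.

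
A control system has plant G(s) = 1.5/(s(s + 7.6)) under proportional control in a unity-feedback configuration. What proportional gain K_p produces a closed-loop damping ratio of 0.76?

K_p = 16.7

Closed-loop characteristic equation: s² + 7.6s + K_p·1.5 = 0.
So ω_n = √(1.5K_p) and 2ζω_n = 7.6, giving ζ = 7.6/(2√(1.5K_p)).
Setting ζ = 0.76: √(1.5K_p) = 7.6/(2·0.76) = 5, so K_p = 25/1.5 = 16.7.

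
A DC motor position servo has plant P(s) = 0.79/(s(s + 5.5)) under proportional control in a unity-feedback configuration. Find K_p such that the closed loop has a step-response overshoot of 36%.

K_p = 100

From %OS = 100·exp(−πζ/√(1−ζ²)) = 36%, ζ = −ln(0.36)/√(π²+ln²(0.36)) = 0.3093.
Characteristic equation s² + 5.5s + 0.79K_p = 0 gives ζ = 5.5/(2√(0.79K_p)).
Setting ζ = 0.3093: √(0.79K_p) = 5.5/(2·0.3093) = 8.892, so K_p = 79.07/0.79 = 100.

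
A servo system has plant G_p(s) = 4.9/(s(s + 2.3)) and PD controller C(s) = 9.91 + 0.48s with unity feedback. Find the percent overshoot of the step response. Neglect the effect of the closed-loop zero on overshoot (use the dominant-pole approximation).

32.9%

Forward path: (9.91 + 0.48s)·4.9/(s(s+2.3)). The closed-loop characteristic equation is s² + (2.3 + 4.9·0.48)s + 4.9·9.91 = 0.
That is s² + 4.652s + 48.56 = 0, so ω_n = 6.968 rad/s and ζ = 4.652/(2·6.968) = 0.3338.
%OS = 100·exp(−πζ/√(1−ζ²)) = 32.9%.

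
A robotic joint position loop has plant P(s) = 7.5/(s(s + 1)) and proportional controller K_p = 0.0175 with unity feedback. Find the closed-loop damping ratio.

The closed-loop denominator is s(s+1) + 0.0175·7.5 = s² + 1s + 0.1313.
Matching s² + 2ζω_n s + ω_n²: ω_n = √0.1313 = 0.3623 rad/s and 2ζω_n = 1, so ζ = 1/(2·0.3623) = 1.38.

ζ = 1.38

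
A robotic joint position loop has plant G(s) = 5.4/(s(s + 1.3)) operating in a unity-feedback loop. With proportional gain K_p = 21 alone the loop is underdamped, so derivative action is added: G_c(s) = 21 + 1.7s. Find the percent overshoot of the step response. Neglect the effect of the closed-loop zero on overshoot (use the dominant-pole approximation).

Forward path: (21 + 1.7s)·5.4/(s(s+1.3)). The closed-loop characteristic equation is s² + (1.3 + 5.4·1.7)s + 5.4·21 = 0.
That is s² + 10.48s + 113.4 = 0, so ω_n = 10.65 rad/s and ζ = 10.48/(2·10.65) = 0.4921.
%OS = 100·exp(−πζ/√(1−ζ²)) = 16.9%.

16.9%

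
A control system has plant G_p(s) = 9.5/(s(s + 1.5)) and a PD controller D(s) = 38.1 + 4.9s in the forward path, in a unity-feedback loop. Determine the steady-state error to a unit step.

0

The open loop D(s)G_p(s) has a pole at the origin (type 1), so the static position error constant is infinite and e_ss = 1/(1+∞) = 0.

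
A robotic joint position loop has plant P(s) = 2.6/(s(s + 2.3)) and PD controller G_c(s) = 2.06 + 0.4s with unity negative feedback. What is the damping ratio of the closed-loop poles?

ζ = 0.722

Forward path: (2.06 + 0.4s)·2.6/(s(s+2.3)). The closed-loop characteristic equation is s² + (2.3 + 2.6·0.4)s + 2.6·2.06 = 0.
That is s² + 3.34s + 5.356 = 0, so ω_n = 2.314 rad/s and ζ = 3.34/(2·2.314) = 0.7216.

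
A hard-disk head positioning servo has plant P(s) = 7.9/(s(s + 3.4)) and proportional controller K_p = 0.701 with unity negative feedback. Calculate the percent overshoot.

3.76%

The closed-loop denominator s² + 3.4s + 5.538 gives ω_n = √5.538 = 2.353 and ζ = 3.4/(2ω_n) = 0.7224.
%OS = 100·exp(−πζ/√(1−ζ²)) = 100·exp(−π·0.7224/√0.4781) = 3.76%.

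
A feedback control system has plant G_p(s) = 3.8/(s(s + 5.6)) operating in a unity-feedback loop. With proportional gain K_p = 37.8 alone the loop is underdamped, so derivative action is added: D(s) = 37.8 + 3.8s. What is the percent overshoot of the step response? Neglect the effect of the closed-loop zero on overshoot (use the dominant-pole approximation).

0.834%

Forward path: (37.8 + 3.8s)·3.8/(s(s+5.6)). The closed-loop characteristic equation is s² + (5.6 + 3.8·3.8)s + 3.8·37.8 = 0.
That is s² + 20.04s + 143.6 = 0, so ω_n = 11.98 rad/s and ζ = 20.04/(2·11.98) = 0.836.
%OS = 100·exp(−πζ/√(1−ζ²)) = 0.834%.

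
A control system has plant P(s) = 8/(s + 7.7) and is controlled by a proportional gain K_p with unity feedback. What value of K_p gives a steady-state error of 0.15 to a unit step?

K_p = 5.45

Steady-state error for a unit step on this type-0 loop is 1/(1 + K_p·P(0)).
P(0) = 1.039. Require 1/(1 + K_p·1.039) = 0.15, so 1 + 1.039·K_p = 6.667.
K_p = (6.667 − 1)/1.039 = 5.45.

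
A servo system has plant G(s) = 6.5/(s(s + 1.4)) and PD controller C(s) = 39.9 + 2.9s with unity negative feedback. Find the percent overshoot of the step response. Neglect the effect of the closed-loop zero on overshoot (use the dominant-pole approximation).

7.89%

Forward path: (39.9 + 2.9s)·6.5/(s(s+1.4)). The closed-loop characteristic equation is s² + (1.4 + 6.5·2.9)s + 6.5·39.9 = 0.
That is s² + 20.25s + 259.3 = 0, so ω_n = 16.1 rad/s and ζ = 20.25/(2·16.1) = 0.6287.
%OS = 100·exp(−πζ/√(1−ζ²)) = 7.89%.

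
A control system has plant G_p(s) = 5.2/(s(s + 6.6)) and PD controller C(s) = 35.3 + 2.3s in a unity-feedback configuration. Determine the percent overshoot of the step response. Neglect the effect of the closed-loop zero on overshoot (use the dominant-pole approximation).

Forward path: (35.3 + 2.3s)·5.2/(s(s+6.6)). The closed-loop characteristic equation is s² + (6.6 + 5.2·2.3)s + 5.2·35.3 = 0.
That is s² + 18.56s + 183.6 = 0, so ω_n = 13.55 rad/s and ζ = 18.56/(2·13.55) = 0.685.
%OS = 100·exp(−πζ/√(1−ζ²)) = 5.22%.

5.22%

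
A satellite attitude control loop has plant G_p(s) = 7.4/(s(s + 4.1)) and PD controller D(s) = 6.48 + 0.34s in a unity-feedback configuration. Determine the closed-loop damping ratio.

ζ = 0.478

Forward path: (6.48 + 0.34s)·7.4/(s(s+4.1)). The closed-loop characteristic equation is s² + (4.1 + 7.4·0.34)s + 7.4·6.48 = 0.
That is s² + 6.616s + 47.95 = 0, so ω_n = 6.925 rad/s and ζ = 6.616/(2·6.925) = 0.4777.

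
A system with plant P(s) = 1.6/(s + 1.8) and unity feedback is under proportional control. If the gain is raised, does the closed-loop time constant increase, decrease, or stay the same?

The closed-loop bandwidth 1.8+K_p·1.6 grows with K_p, so τ shrinks.

decrease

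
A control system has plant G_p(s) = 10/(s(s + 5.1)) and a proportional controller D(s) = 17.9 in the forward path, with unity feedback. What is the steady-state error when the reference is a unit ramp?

The loop has one pole at the origin (type 1). Velocity error constant K_v = lim_{s→0} s·D(s)G_p(s) = 17.9·10/5.1 = 35.1.
Steady-state error to a unit ramp: e_ss = 1/K_v = 0.0285.

0.0285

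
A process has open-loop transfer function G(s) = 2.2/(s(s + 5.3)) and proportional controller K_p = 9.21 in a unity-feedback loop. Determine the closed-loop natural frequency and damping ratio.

With unity feedback the closed-loop characteristic equation is s² + 5.3s + 9.21·2.2 = s² + 5.3s + 20.26 = 0.
Matching s² + 2ζω_n s + ω_n²: ω_n = √20.26 = 4.501 rad/s and 2ζω_n = 5.3, so ζ = 5.3/(2·4.501) = 0.589.

ω_n = 4.5 rad/s, ζ = 0.589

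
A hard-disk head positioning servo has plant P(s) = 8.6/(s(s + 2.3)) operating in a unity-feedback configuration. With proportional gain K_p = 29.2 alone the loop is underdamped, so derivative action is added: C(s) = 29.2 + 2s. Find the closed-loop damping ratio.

Forward path: (29.2 + 2s)·8.6/(s(s+2.3)). The closed-loop characteristic equation is s² + (2.3 + 8.6·2)s + 8.6·29.2 = 0.
That is s² + 19.5s + 251.1 = 0, so ω_n = 15.85 rad/s and ζ = 19.5/(2·15.85) = 0.6153.

ζ = 0.615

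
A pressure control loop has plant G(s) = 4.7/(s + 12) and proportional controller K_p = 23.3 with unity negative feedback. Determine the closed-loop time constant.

Closed-loop transfer function: T(s) = K_p·G(s)/(1 + K_p·G(s)) = 109.5/(s + 12 + 109.5) = 109.5/(s + 121.5).
Time constant τ = 1/121.5 = 0.00823 s.

τ = 0.00823 s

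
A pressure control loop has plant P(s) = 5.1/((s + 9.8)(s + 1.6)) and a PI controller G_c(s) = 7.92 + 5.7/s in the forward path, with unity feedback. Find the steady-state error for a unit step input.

The open loop G_c(s)P(s) has a pole at the origin (type 1), so the static position error constant is infinite and e_ss = 1/(1+∞) = 0.

0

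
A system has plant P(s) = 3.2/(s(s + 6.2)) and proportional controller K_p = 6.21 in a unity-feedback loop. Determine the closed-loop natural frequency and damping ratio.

ω_n = 4.46 rad/s, ζ = 0.695

1 + K_p·P(s) = 0 gives s² + 6.2s + 19.87 = 0.
So ω_n² = 19.87 ⇒ ω_n = 4.458 rad/s, and ζ = 6.2/(2ω_n) = 0.695.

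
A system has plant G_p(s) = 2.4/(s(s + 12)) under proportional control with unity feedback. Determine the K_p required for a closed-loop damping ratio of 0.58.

K_p = 44.6

Closed-loop characteristic equation: s² + 12s + K_p·2.4 = 0.
So ω_n = √(2.4K_p) and 2ζω_n = 12, giving ζ = 12/(2√(2.4K_p)).
Setting ζ = 0.58: √(2.4K_p) = 12/(2·0.58) = 10.34, so K_p = 107/2.4 = 44.6.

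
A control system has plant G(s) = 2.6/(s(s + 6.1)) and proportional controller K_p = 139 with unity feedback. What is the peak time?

T_p = 0.167 s

Closed-loop characteristic equation: s² + 6.1s + 361.4 = 0, so ω_n = 19.01 rad/s and ζ = 6.1/(2·19.01) = 0.1604.
Damped frequency ω_d = ω_n√(1−ζ²) = 18.76 rad/s, so peak time T_p = π/ω_d = 0.167 s.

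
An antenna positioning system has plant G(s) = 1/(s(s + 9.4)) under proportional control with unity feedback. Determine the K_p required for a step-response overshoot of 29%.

From %OS = 100·exp(−πζ/√(1−ζ²)) = 29%, ζ = −ln(0.29)/√(π²+ln²(0.29)) = 0.3666.
Characteristic equation s² + 9.4s + 1K_p = 0 gives ζ = 9.4/(2√(1K_p)).
Setting ζ = 0.3666: √(1K_p) = 9.4/(2·0.3666) = 12.82, so K_p = 164.4/1 = 164.

K_p = 164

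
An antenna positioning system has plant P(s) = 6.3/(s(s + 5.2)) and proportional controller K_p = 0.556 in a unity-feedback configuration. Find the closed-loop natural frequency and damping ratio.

1 + K_p·P(s) = 0 gives s² + 5.2s + 3.503 = 0.
Matching s² + 2ζω_n s + ω_n²: ω_n = √3.503 = 1.872 rad/s and 2ζω_n = 5.2, so ζ = 5.2/(2·1.872) = 1.39.

ω_n = 1.87 rad/s, ζ = 1.39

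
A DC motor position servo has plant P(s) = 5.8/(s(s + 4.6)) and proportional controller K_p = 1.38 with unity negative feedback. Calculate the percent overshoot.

From 1 + K_pP(s) = 0: s² + 4.6s + 8.004 = 0 ⇒ ω_n = 2.829, ζ = 0.813.
%OS = 100·exp(−πζ/√(1−ζ²)) = 100·exp(−π·0.813/√0.3391) = 1.24%.

1.24%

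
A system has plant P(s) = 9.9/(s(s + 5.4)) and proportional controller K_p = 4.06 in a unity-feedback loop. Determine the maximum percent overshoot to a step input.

Closed-loop characteristic equation: s² + 5.4s + 40.19 = 0, so ω_n = 6.34 rad/s and ζ = 5.4/(2·6.34) = 0.4259.
%OS = 100·exp(−πζ/√(1−ζ²)) = 100·exp(−π·0.4259/√0.8186) = 22.8%.

22.8%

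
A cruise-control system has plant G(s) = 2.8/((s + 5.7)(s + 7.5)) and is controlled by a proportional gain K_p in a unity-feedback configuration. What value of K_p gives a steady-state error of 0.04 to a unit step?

Steady-state error for a unit step on this type-0 loop is 1/(1 + K_p·G(0)).
G(0) = 0.0655. Require 1/(1 + K_p·0.0655) = 0.04, so 1 + 0.0655·K_p = 25.
K_p = (25 − 1)/0.0655 = 366.

K_p = 366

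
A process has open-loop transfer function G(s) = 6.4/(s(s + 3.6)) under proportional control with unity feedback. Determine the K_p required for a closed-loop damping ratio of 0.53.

Closed-loop characteristic equation: s² + 3.6s + K_p·6.4 = 0.
So ω_n = √(6.4K_p) and 2ζω_n = 3.6, giving ζ = 3.6/(2√(6.4K_p)).
Setting ζ = 0.53: √(6.4K_p) = 3.6/(2·0.53) = 3.396, so K_p = 11.53/6.4 = 1.8.

K_p = 1.8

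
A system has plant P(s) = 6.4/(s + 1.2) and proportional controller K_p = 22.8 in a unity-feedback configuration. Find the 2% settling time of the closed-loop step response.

T_s ≈ 0.0272 s

Closed-loop transfer function: T(s) = K_p·P(s)/(1 + K_p·P(s)) = 145.9/(s + 1.2 + 145.9) = 145.9/(s + 147.1).
Time constant τ = 1/147.1 = 0.006797 s, so the 2% settling time is about 4τ = 0.0272 s.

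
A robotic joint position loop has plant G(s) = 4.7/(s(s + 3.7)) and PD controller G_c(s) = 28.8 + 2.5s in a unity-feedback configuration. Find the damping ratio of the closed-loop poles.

Forward path: (28.8 + 2.5s)·4.7/(s(s+3.7)). The closed-loop characteristic equation is s² + (3.7 + 4.7·2.5)s + 4.7·28.8 = 0.
That is s² + 15.45s + 135.4 = 0, so ω_n = 11.63 rad/s and ζ = 15.45/(2·11.63) = 0.664.

ζ = 0.664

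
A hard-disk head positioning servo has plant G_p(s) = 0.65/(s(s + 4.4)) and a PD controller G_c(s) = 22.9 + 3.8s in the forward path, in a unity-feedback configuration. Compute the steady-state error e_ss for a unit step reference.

0

The open loop G_c(s)G_p(s) has a pole at the origin (type 1), so the static position error constant is infinite and e_ss = 1/(1+∞) = 0.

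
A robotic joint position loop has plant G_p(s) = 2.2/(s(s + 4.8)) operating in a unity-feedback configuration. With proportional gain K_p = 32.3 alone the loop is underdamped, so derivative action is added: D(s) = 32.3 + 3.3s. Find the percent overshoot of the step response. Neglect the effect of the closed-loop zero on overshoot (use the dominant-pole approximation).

4.01%

Forward path: (32.3 + 3.3s)·2.2/(s(s+4.8)). The closed-loop characteristic equation is s² + (4.8 + 2.2·3.3)s + 2.2·32.3 = 0.
That is s² + 12.06s + 71.06 = 0, so ω_n = 8.43 rad/s and ζ = 12.06/(2·8.43) = 0.7153.
%OS = 100·exp(−πζ/√(1−ζ²)) = 4.01%.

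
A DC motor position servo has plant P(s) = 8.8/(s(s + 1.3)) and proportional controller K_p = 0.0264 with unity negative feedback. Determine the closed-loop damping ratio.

ζ = 1.35

The closed-loop denominator is s(s+1.3) + 0.0264·8.8 = s² + 1.3s + 0.2323.
So ω_n² = 0.2323 ⇒ ω_n = 0.482 rad/s, and ζ = 1.3/(2ω_n) = 1.35.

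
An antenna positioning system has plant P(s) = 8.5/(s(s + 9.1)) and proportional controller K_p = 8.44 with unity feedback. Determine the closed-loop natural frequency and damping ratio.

The closed-loop denominator is s(s+9.1) + 8.44·8.5 = s² + 9.1s + 71.74.
Matching s² + 2ζω_n s + ω_n²: ω_n = √71.74 = 8.47 rad/s and 2ζω_n = 9.1, so ζ = 9.1/(2·8.47) = 0.537.

ω_n = 8.47 rad/s, ζ = 0.537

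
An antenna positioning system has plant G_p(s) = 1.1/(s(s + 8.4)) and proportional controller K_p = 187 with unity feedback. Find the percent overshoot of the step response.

38.2%

The closed-loop denominator s² + 8.4s + 205.7 gives ω_n = √205.7 = 14.34 and ζ = 8.4/(2ω_n) = 0.2928.
%OS = 100·exp(−πζ/√(1−ζ²)) = 100·exp(−π·0.2928/√0.9142) = 38.2%.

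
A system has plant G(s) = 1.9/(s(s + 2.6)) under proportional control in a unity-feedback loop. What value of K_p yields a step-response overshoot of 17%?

From %OS = 100·exp(−πζ/√(1−ζ²)) = 17%, ζ = −ln(0.17)/√(π²+ln²(0.17)) = 0.4913.
Characteristic equation s² + 2.6s + 1.9K_p = 0 gives ζ = 2.6/(2√(1.9K_p)).
Setting ζ = 0.4913: √(1.9K_p) = 2.6/(2·0.4913) = 2.646, so K_p = 7.002/1.9 = 3.69.

K_p = 3.69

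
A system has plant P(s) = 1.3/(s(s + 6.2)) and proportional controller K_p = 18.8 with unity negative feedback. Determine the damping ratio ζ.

ζ = 0.627

1 + K_p·P(s) = 0 gives s² + 6.2s + 24.44 = 0.
Matching s² + 2ζω_n s + ω_n²: ω_n = √24.44 = 4.944 rad/s and 2ζω_n = 6.2, so ζ = 6.2/(2·4.944) = 0.627.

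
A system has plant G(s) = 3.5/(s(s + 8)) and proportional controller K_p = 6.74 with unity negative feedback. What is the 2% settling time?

Closed-loop characteristic equation: s² + 8s + 23.59 = 0, so ω_n = 4.857 rad/s and ζ = 8/(2·4.857) = 0.8236.
2% settling time T_s ≈ 4/(ζω_n) = 4/4 = 1 s.

T_s ≈ 1 s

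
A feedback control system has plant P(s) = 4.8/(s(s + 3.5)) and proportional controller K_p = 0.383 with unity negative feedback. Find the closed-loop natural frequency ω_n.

ω_n = 1.36 rad/s

The closed-loop denominator is s(s+3.5) + 0.383·4.8 = s² + 3.5s + 1.838.
Matching s² + 2ζω_n s + ω_n²: ω_n = √1.838 = 1.356 rad/s and 2ζω_n = 3.5, so ζ = 3.5/(2·1.356) = 1.29.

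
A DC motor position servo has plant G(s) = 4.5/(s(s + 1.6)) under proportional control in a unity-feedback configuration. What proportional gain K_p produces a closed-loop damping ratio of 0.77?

Closed-loop characteristic equation: s² + 1.6s + K_p·4.5 = 0.
So ω_n = √(4.5K_p) and 2ζω_n = 1.6, giving ζ = 1.6/(2√(4.5K_p)).
Setting ζ = 0.77: √(4.5K_p) = 1.6/(2·0.77) = 1.039, so K_p = 1.079/4.5 = 0.24.

K_p = 0.24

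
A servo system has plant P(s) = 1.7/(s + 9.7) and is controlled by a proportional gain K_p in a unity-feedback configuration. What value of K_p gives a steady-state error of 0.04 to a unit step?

K_p = 137

Steady-state error for a unit step on this type-0 loop is 1/(1 + K_p·P(0)).
P(0) = 0.1753. Require 1/(1 + K_p·0.1753) = 0.04, so 1 + 0.1753·K_p = 25.
K_p = (25 − 1)/0.1753 = 137.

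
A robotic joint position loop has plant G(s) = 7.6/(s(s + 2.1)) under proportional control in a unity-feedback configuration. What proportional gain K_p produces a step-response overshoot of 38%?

K_p = 1.67

From %OS = 100·exp(−πζ/√(1−ζ²)) = 38%, ζ = −ln(0.38)/√(π²+ln²(0.38)) = 0.2943.
Characteristic equation s² + 2.1s + 7.6K_p = 0 gives ζ = 2.1/(2√(7.6K_p)).
Setting ζ = 0.2943: √(7.6K_p) = 2.1/(2·0.2943) = 3.567, so K_p = 12.73/7.6 = 1.67.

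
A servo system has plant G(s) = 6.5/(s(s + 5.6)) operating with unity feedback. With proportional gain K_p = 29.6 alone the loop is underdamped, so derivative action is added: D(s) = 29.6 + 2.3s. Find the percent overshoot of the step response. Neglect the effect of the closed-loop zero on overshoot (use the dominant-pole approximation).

3.13%

Forward path: (29.6 + 2.3s)·6.5/(s(s+5.6)). The closed-loop characteristic equation is s² + (5.6 + 6.5·2.3)s + 6.5·29.6 = 0.
That is s² + 20.55s + 192.4 = 0, so ω_n = 13.87 rad/s and ζ = 20.55/(2·13.87) = 0.7408.
%OS = 100·exp(−πζ/√(1−ζ²)) = 3.13%.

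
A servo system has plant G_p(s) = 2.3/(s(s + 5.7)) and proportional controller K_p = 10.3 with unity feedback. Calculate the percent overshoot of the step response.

Closed-loop characteristic equation: s² + 5.7s + 23.69 = 0, so ω_n = 4.867 rad/s and ζ = 5.7/(2·4.867) = 0.5855.
%OS = 100·exp(−πζ/√(1−ζ²)) = 100·exp(−π·0.5855/√0.6571) = 10.3%.

10.3%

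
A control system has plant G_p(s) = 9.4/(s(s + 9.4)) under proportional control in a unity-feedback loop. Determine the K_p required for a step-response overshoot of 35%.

K_p = 23.4

From %OS = 100·exp(−πζ/√(1−ζ²)) = 35%, ζ = −ln(0.35)/√(π²+ln²(0.35)) = 0.3169.
Characteristic equation s² + 9.4s + 9.4K_p = 0 gives ζ = 9.4/(2√(9.4K_p)).
Setting ζ = 0.3169: √(9.4K_p) = 9.4/(2·0.3169) = 14.83, so K_p = 219.9/9.4 = 23.4.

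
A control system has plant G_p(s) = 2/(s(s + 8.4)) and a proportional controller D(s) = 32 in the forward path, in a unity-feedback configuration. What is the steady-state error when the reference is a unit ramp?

The loop has one pole at the origin (type 1). Velocity error constant K_v = lim_{s→0} s·D(s)G_p(s) = 32·2/8.4 = 7.619.
Steady-state error to a unit ramp: e_ss = 1/K_v = 0.131.

0.131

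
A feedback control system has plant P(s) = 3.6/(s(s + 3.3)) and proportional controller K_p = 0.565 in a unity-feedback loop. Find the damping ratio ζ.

ζ = 1.16

With unity feedback the closed-loop characteristic equation is s² + 3.3s + 0.565·3.6 = s² + 3.3s + 2.034 = 0.
Matching s² + 2ζω_n s + ω_n²: ω_n = √2.034 = 1.426 rad/s and 2ζω_n = 3.3, so ζ = 3.3/(2·1.426) = 1.16.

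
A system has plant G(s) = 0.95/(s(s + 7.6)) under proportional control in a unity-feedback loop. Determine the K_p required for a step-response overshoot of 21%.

From %OS = 100·exp(−πζ/√(1−ζ²)) = 21%, ζ = −ln(0.21)/√(π²+ln²(0.21)) = 0.4449.
Characteristic equation s² + 7.6s + 0.95K_p = 0 gives ζ = 7.6/(2√(0.95K_p)).
Setting ζ = 0.4449: √(0.95K_p) = 7.6/(2·0.4449) = 8.541, so K_p = 72.95/0.95 = 76.8.

K_p = 76.8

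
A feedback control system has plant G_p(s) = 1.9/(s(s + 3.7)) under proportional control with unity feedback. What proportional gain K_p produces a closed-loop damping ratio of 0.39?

K_p = 11.8

Closed-loop characteristic equation: s² + 3.7s + K_p·1.9 = 0.
So ω_n = √(1.9K_p) and 2ζω_n = 3.7, giving ζ = 3.7/(2√(1.9K_p)).
Setting ζ = 0.39: √(1.9K_p) = 3.7/(2·0.39) = 4.744, so K_p = 22.5/1.9 = 11.8.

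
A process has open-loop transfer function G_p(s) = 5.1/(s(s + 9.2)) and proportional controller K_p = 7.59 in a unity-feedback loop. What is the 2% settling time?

T_s ≈ 0.87 s

Closed-loop characteristic equation: s² + 9.2s + 38.71 = 0, so ω_n = 6.222 rad/s and ζ = 9.2/(2·6.222) = 0.7394.
2% settling time T_s ≈ 4/(ζω_n) = 4/4.6 = 0.87 s.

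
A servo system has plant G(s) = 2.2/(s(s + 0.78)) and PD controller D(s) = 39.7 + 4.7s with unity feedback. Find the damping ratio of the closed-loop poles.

Forward path: (39.7 + 4.7s)·2.2/(s(s+0.78)). The closed-loop characteristic equation is s² + (0.78 + 2.2·4.7)s + 2.2·39.7 = 0.
That is s² + 11.12s + 87.34 = 0, so ω_n = 9.346 rad/s and ζ = 11.12/(2·9.346) = 0.5949.

ζ = 0.595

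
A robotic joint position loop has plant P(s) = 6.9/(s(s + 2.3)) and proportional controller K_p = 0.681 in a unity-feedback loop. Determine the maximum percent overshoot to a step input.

The closed-loop denominator s² + 2.3s + 4.699 gives ω_n = √4.699 = 2.168 and ζ = 2.3/(2ω_n) = 0.5305.
%OS = 100·exp(−πζ/√(1−ζ²)) = 100·exp(−π·0.5305/√0.7186) = 14%.

14%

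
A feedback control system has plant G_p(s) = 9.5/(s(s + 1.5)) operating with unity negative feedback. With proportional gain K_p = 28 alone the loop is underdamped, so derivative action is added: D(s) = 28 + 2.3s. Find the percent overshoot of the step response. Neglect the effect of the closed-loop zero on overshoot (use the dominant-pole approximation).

3.99%

Forward path: (28 + 2.3s)·9.5/(s(s+1.5)). The closed-loop characteristic equation is s² + (1.5 + 9.5·2.3)s + 9.5·28 = 0.
That is s² + 23.35s + 266 = 0, so ω_n = 16.31 rad/s and ζ = 23.35/(2·16.31) = 0.7158.
%OS = 100·exp(−πζ/√(1−ζ²)) = 3.99%.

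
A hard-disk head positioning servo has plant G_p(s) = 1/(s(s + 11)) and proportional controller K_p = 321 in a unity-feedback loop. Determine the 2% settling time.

Closed-loop characteristic equation: s² + 11s + 321 = 0, so ω_n = 17.92 rad/s and ζ = 11/(2·17.92) = 0.307.
2% settling time T_s ≈ 4/(ζω_n) = 4/5.5 = 0.727 s.

T_s ≈ 0.727 s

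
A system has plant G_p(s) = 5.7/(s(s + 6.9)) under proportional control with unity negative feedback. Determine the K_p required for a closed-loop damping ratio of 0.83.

K_p = 3.03

Closed-loop characteristic equation: s² + 6.9s + K_p·5.7 = 0.
So ω_n = √(5.7K_p) and 2ζω_n = 6.9, giving ζ = 6.9/(2√(5.7K_p)).
Setting ζ = 0.83: √(5.7K_p) = 6.9/(2·0.83) = 4.157, so K_p = 17.28/5.7 = 3.03.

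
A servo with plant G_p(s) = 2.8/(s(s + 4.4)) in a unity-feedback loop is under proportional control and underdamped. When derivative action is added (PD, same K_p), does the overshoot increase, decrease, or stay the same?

decrease

The derivative term adds K·K_d to the s-coefficient of the characteristic equation, raising 2ζω_n while ω_n is unchanged; ζ increases, so overshoot decreases.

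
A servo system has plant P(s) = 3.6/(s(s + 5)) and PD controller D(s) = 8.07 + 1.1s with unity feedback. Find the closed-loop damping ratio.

ζ = 0.831

Forward path: (8.07 + 1.1s)·3.6/(s(s+5)). The closed-loop characteristic equation is s² + (5 + 3.6·1.1)s + 3.6·8.07 = 0.
That is s² + 8.96s + 29.05 = 0, so ω_n = 5.39 rad/s and ζ = 8.96/(2·5.39) = 0.8312.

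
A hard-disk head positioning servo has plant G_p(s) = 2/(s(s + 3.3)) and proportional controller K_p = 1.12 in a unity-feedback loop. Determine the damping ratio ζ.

1 + K_p·G_p(s) = 0 gives s² + 3.3s + 2.24 = 0.
Matching s² + 2ζω_n s + ω_n²: ω_n = √2.24 = 1.497 rad/s and 2ζω_n = 3.3, so ζ = 3.3/(2·1.497) = 1.1.

ζ = 1.1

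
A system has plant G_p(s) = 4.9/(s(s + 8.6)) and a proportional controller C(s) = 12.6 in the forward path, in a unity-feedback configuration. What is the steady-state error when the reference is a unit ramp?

The loop has one pole at the origin (type 1). Velocity error constant K_v = lim_{s→0} s·C(s)G_p(s) = 12.6·4.9/8.6 = 7.179.
Steady-state error to a unit ramp: e_ss = 1/K_v = 0.139.

0.139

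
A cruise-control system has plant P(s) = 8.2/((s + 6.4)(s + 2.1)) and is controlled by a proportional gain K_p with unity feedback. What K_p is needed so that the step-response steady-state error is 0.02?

K_p = 80.3

The loop is type 0, so e_ss(step) = 1/(1 + K_pos) with K_pos = K_p·P(0).
P(0) = 0.6101. Require 1/(1 + K_p·0.6101) = 0.02, so 1 + 0.6101·K_p = 50.
K_p = (50 − 1)/0.6101 = 80.3.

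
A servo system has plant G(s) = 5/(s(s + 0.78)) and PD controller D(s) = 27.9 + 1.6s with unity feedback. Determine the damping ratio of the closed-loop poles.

Forward path: (27.9 + 1.6s)·5/(s(s+0.78)). The closed-loop characteristic equation is s² + (0.78 + 5·1.6)s + 5·27.9 = 0.
That is s² + 8.78s + 139.5 = 0, so ω_n = 11.81 rad/s and ζ = 8.78/(2·11.81) = 0.3717.

ζ = 0.372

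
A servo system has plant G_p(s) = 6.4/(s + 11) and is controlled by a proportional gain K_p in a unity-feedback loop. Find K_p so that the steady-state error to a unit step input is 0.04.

K_p = 41.2

For a type-0 loop with proportional control, e_ss = 1/(1 + K_p·G_p(0)).
G_p(0) = 0.5818. Require 1/(1 + K_p·0.5818) = 0.04, so 1 + 0.5818·K_p = 25.
K_p = (25 − 1)/0.5818 = 41.2.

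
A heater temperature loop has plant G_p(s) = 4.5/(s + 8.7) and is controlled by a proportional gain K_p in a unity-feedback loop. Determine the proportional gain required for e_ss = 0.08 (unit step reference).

Steady-state error for a unit step on this type-0 loop is 1/(1 + K_p·G_p(0)).
G_p(0) = 0.5172. Require 1/(1 + K_p·0.5172) = 0.08, so 1 + 0.5172·K_p = 12.5.
K_p = (12.5 − 1)/0.5172 = 22.2.

K_p = 22.2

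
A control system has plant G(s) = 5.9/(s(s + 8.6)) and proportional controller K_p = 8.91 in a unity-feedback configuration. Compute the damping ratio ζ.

ζ = 0.593

1 + K_p·G(s) = 0 gives s² + 8.6s + 52.57 = 0.
So ω_n² = 52.57 ⇒ ω_n = 7.25 rad/s, and ζ = 8.6/(2ω_n) = 0.593.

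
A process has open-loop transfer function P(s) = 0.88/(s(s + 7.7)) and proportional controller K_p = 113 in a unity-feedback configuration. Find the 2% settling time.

T_s ≈ 1.04 s

The closed-loop denominator s² + 7.7s + 99.44 gives ω_n = √99.44 = 9.972 and ζ = 7.7/(2ω_n) = 0.3861.
2% settling time T_s ≈ 4/(ζω_n) = 4/3.85 = 1.04 s.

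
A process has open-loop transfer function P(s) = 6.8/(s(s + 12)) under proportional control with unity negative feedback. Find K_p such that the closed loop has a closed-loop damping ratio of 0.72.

Closed-loop characteristic equation: s² + 12s + K_p·6.8 = 0.
So ω_n = √(6.8K_p) and 2ζω_n = 12, giving ζ = 12/(2√(6.8K_p)).
Setting ζ = 0.72: √(6.8K_p) = 12/(2·0.72) = 8.333, so K_p = 69.44/6.8 = 10.2.

K_p = 10.2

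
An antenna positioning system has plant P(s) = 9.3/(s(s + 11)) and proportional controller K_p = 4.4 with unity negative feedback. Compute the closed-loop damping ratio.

The closed-loop denominator is s(s+11) + 4.4·9.3 = s² + 11s + 40.92.
Matching s² + 2ζω_n s + ω_n²: ω_n = √40.92 = 6.397 rad/s and 2ζω_n = 11, so ζ = 11/(2·6.397) = 0.86.

ζ = 0.86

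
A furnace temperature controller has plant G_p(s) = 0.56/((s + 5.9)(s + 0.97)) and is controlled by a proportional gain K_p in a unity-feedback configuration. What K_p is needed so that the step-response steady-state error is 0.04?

For a type-0 loop with proportional control, e_ss = 1/(1 + K_p·G_p(0)).
G_p(0) = 0.09785. Require 1/(1 + K_p·0.09785) = 0.04, so 1 + 0.09785·K_p = 25.
K_p = (25 − 1)/0.09785 = 245.

K_p = 245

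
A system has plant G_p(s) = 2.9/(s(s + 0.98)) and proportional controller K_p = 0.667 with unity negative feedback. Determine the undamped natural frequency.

The closed-loop denominator is s(s+0.98) + 0.667·2.9 = s² + 0.98s + 1.934.
So ω_n² = 1.934 ⇒ ω_n = 1.391 rad/s, and ζ = 0.98/(2ω_n) = 0.352.

ω_n = 1.39 rad/s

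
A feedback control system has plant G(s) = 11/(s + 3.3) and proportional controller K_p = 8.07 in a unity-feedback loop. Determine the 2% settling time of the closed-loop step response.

Closed-loop transfer function: T(s) = K_p·G(s)/(1 + K_p·G(s)) = 88.77/(s + 3.3 + 88.77) = 88.77/(s + 92.07).
Time constant τ = 1/92.07 = 0.01086 s, so the 2% settling time is about 4τ = 0.0434 s.

T_s ≈ 0.0434 s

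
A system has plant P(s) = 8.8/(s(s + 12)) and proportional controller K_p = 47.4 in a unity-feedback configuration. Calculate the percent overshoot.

38.1%

Closed-loop characteristic equation: s² + 12s + 417.1 = 0, so ω_n = 20.42 rad/s and ζ = 12/(2·20.42) = 0.2938.
%OS = 100·exp(−πζ/√(1−ζ²)) = 100·exp(−π·0.2938/√0.9137) = 38.1%.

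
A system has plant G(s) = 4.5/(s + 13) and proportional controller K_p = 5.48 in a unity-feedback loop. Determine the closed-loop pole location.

s = -37.66

Closed-loop transfer function: T(s) = K_p·G(s)/(1 + K_p·G(s)) = 24.66/(s + 13 + 24.66) = 24.66/(s + 37.66).
The closed-loop pole is at s = −37.66.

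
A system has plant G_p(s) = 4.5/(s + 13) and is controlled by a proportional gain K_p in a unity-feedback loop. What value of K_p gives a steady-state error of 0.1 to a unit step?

K_p = 26

The loop is type 0, so e_ss(step) = 1/(1 + K_pos) with K_pos = K_p·G_p(0).
G_p(0) = 0.3462. Require 1/(1 + K_p·0.3462) = 0.1, so 1 + 0.3462·K_p = 10.
K_p = (10 − 1)/0.3462 = 26.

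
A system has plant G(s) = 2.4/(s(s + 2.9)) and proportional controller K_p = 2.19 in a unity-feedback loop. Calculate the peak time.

T_p = 1.77 s

The closed-loop denominator s² + 2.9s + 5.256 gives ω_n = √5.256 = 2.293 and ζ = 2.9/(2ω_n) = 0.6325.
Damped frequency ω_d = ω_n√(1−ζ²) = 1.776 rad/s, so peak time T_p = π/ω_d = 1.77 s.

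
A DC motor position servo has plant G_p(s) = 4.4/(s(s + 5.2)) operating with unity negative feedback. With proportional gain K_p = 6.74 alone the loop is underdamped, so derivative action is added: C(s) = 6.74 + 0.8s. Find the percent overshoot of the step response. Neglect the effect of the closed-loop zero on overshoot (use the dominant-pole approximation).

1.5%

Forward path: (6.74 + 0.8s)·4.4/(s(s+5.2)). The closed-loop characteristic equation is s² + (5.2 + 4.4·0.8)s + 4.4·6.74 = 0.
That is s² + 8.72s + 29.66 = 0, so ω_n = 5.446 rad/s and ζ = 8.72/(2·5.446) = 0.8006.
%OS = 100·exp(−πζ/√(1−ζ²)) = 1.5%.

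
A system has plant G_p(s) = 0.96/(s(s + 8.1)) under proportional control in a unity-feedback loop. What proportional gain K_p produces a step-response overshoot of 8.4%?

K_p = 44.6

From %OS = 100·exp(−πζ/√(1−ζ²)) = 8.4%, ζ = −ln(0.084)/√(π²+ln²(0.084)) = 0.6191.
Characteristic equation s² + 8.1s + 0.96K_p = 0 gives ζ = 8.1/(2√(0.96K_p)).
Setting ζ = 0.6191: √(0.96K_p) = 8.1/(2·0.6191) = 6.541, so K_p = 42.79/0.96 = 44.6.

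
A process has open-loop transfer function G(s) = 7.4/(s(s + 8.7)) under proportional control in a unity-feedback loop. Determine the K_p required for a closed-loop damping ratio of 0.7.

K_p = 5.22

Closed-loop characteristic equation: s² + 8.7s + K_p·7.4 = 0.
So ω_n = √(7.4K_p) and 2ζω_n = 8.7, giving ζ = 8.7/(2√(7.4K_p)).
Setting ζ = 0.7: √(7.4K_p) = 8.7/(2·0.7) = 6.214, so K_p = 38.62/7.4 = 5.22.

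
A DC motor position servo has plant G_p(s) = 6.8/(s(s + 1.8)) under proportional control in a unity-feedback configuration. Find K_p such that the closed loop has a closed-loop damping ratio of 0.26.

Closed-loop characteristic equation: s² + 1.8s + K_p·6.8 = 0.
So ω_n = √(6.8K_p) and 2ζω_n = 1.8, giving ζ = 1.8/(2√(6.8K_p)).
Setting ζ = 0.26: √(6.8K_p) = 1.8/(2·0.26) = 3.462, so K_p = 11.98/6.8 = 1.76.

K_p = 1.76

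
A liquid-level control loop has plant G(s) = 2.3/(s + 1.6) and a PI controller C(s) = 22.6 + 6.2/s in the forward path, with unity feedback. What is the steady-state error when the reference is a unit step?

The open loop C(s)G(s) has a pole at the origin (type 1), so the static position error constant is infinite and e_ss = 1/(1+∞) = 0.

0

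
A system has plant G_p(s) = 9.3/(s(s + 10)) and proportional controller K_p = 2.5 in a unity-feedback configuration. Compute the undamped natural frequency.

The closed-loop denominator is s(s+10) + 2.5·9.3 = s² + 10s + 23.25.
So ω_n² = 23.25 ⇒ ω_n = 4.822 rad/s, and ζ = 10/(2ω_n) = 1.04.

ω_n = 4.82 rad/s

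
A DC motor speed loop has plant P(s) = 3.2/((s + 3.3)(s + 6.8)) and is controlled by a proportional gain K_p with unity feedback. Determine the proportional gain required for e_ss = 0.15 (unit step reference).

Steady-state error for a unit step on this type-0 loop is 1/(1 + K_p·P(0)).
P(0) = 0.1426. Require 1/(1 + K_p·0.1426) = 0.15, so 1 + 0.1426·K_p = 6.667.
K_p = (6.667 − 1)/0.1426 = 39.7.

K_p = 39.7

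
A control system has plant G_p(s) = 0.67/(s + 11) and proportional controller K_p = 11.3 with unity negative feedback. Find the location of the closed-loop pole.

s = -18.57

Closed-loop transfer function: T(s) = K_p·G_p(s)/(1 + K_p·G_p(s)) = 7.571/(s + 11 + 7.571) = 7.571/(s + 18.57).
The closed-loop pole is at s = −18.57.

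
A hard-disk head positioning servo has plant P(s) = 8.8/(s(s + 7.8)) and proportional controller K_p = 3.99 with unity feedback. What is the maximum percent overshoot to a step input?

From 1 + K_pP(s) = 0: s² + 7.8s + 35.11 = 0 ⇒ ω_n = 5.926, ζ = 0.6582.
%OS = 100·exp(−πζ/√(1−ζ²)) = 100·exp(−π·0.6582/√0.5668) = 6.42%.

6.42%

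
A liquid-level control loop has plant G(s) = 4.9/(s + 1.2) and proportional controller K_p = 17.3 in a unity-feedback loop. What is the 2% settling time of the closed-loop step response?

T_s ≈ 0.0465 s

Closed-loop transfer function: T(s) = K_p·G(s)/(1 + K_p·G(s)) = 84.77/(s + 1.2 + 84.77) = 84.77/(s + 85.97).
Time constant τ = 1/85.97 = 0.01163 s, so the 2% settling time is about 4τ = 0.0465 s.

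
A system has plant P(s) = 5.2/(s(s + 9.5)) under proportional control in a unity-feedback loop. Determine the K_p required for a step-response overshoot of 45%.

From %OS = 100·exp(−πζ/√(1−ζ²)) = 45%, ζ = −ln(0.45)/√(π²+ln²(0.45)) = 0.2463.
Characteristic equation s² + 9.5s + 5.2K_p = 0 gives ζ = 9.5/(2√(5.2K_p)).
Setting ζ = 0.2463: √(5.2K_p) = 9.5/(2·0.2463) = 19.28, so K_p = 371.8/5.2 = 71.5.

K_p = 71.5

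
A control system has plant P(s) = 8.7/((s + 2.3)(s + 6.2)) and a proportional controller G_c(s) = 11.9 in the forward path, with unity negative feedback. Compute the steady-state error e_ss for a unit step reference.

0.121

The loop is type 0. Static position error constant K_pos = G_c(0)·P(0) = 11.9·0.6101 = 7.26.
Steady-state error to a unit step: e_ss = 1/(1+K_pos) = 1/8.26 = 0.121.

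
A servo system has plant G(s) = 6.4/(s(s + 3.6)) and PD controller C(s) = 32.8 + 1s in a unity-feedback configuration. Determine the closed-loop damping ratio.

ζ = 0.345

Forward path: (32.8 + 1s)·6.4/(s(s+3.6)). The closed-loop characteristic equation is s² + (3.6 + 6.4·1)s + 6.4·32.8 = 0.
That is s² + 10s + 209.9 = 0, so ω_n = 14.49 rad/s and ζ = 10/(2·14.49) = 0.3451.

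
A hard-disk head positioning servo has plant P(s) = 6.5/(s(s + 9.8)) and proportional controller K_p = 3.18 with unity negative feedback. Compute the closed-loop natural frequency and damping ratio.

With unity feedback the closed-loop characteristic equation is s² + 9.8s + 3.18·6.5 = s² + 9.8s + 20.67 = 0.
So ω_n² = 20.67 ⇒ ω_n = 4.546 rad/s, and ζ = 9.8/(2ω_n) = 1.08.

ω_n = 4.55 rad/s, ζ = 1.08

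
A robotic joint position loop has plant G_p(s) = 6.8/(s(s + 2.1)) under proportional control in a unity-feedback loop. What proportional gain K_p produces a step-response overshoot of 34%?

K_p = 1.54

From %OS = 100·exp(−πζ/√(1−ζ²)) = 34%, ζ = −ln(0.34)/√(π²+ln²(0.34)) = 0.3248.
Characteristic equation s² + 2.1s + 6.8K_p = 0 gives ζ = 2.1/(2√(6.8K_p)).
Setting ζ = 0.3248: √(6.8K_p) = 2.1/(2·0.3248) = 3.233, so K_p = 10.45/6.8 = 1.54.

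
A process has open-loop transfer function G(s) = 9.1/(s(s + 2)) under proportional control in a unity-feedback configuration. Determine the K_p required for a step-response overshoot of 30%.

K_p = 0.858

From %OS = 100·exp(−πζ/√(1−ζ²)) = 30%, ζ = −ln(0.3)/√(π²+ln²(0.3)) = 0.3579.
Characteristic equation s² + 2s + 9.1K_p = 0 gives ζ = 2/(2√(9.1K_p)).
Setting ζ = 0.3579: √(9.1K_p) = 2/(2·0.3579) = 2.794, so K_p = 7.809/9.1 = 0.858.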